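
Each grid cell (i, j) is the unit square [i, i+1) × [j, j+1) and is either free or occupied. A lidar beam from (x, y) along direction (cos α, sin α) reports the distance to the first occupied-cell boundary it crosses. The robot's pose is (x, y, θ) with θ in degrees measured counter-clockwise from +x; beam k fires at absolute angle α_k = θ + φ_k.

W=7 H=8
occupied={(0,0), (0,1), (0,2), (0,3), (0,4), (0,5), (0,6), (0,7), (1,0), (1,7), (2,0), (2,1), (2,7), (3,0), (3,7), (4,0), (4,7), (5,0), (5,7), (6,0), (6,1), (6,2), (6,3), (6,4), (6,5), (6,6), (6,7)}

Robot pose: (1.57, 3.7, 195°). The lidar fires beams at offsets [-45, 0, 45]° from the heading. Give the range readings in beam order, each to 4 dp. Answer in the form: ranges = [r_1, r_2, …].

ranges = [0.6582, 0.5901, 1.1400]

beam 1: φ=-45°, α=150°
  direction (-0.8660, 0.5000); cell (1,3); t to first gridline: x 0.6582, y 0.6000 (then +1.1547 / +2.0000)
    (1,4) via y @ 0.6000
    (0,4) via x @ 0.6582  # hit
  → r_1 = 0.6582
beam 2: φ=0°, α=195°
  direction (-0.9659, -0.2588); cell (1,3); t to first gridline: x 0.5901, y 2.7046 (then +1.0353 / +3.8637)
    (0,3) via x @ 0.5901  # hit
  → r_2 = 0.5901
beam 3: φ=45°, α=240°
  direction (-0.5000, -0.8660); cell (1,3); t to first gridline: x 1.1400, y 0.8083 (then +2.0000 / +1.1547)
    (1,2) via y @ 0.8083
    (0,2) via x @ 1.1400  # hit
  → r_3 = 1.1400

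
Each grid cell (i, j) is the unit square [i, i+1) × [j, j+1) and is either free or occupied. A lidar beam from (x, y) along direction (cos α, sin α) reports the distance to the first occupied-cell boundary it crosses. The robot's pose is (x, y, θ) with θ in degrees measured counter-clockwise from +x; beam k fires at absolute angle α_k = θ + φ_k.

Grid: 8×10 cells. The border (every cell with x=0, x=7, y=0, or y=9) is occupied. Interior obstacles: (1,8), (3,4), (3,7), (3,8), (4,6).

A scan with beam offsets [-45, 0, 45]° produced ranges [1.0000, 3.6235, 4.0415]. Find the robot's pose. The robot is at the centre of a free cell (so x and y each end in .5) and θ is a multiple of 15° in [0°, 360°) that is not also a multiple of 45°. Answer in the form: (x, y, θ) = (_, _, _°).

The pose lattice has 43·16 = 688 candidates. Test each by forward raycasting.
  (4.5, 2.5, 120°): beam 1 = 6.7293 ≠ 1.0000 ✗
  (1.5, 3.5, 195°): beam 1 = 0.5774 ≠ 1.0000 ✗
  (4.5, 2.5, 60°): beam 1 = 2.5882 ≠ 1.0000 ✗
  (1.5, 5.5, 240°): beam 1 = 0.5176 ≠ 1.0000 ✗
  …
  (4.5, 3.5, 165°): r_1=1.0000, r_2=3.6235, r_3=4.0415 — all match ✓
Only this pose fits every beam.

(x, y, θ) = (4.5, 3.5, 165°)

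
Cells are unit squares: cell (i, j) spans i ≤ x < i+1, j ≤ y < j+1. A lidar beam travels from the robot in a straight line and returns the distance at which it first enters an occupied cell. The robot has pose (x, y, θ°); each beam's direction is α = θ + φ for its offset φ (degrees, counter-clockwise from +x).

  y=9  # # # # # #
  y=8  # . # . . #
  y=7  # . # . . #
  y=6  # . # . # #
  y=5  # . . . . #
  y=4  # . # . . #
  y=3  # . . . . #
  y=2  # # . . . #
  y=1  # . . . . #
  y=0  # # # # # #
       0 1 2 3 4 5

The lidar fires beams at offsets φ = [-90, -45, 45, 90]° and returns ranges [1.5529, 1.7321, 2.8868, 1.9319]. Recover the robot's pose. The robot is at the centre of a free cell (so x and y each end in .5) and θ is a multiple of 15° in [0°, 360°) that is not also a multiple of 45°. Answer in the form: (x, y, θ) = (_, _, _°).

(x, y, θ) = (3.5, 1.5, 75°)

The pose lattice has 26·16 = 416 candidates. Test each by forward raycasting.
  (1.5, 3.5, 165°): beam 1 = 2.5882 ≠ 1.5529 ✗
  (3.5, 8.5, 195°): beam 1 = 0.5176 ≠ 1.5529 ✗
  (3.5, 5.5, 300°): beam 1 = 1.0000 ≠ 1.5529 ✗
  (4.5, 3.5, 75°): beam 1 = 0.5176 ≠ 1.5529 ✗
  …
  (3.5, 1.5, 75°): r_1=1.5529, r_2=1.7321, r_3=2.8868, r_4=1.9319 — all match ✓
No second candidate reproduces the full scan.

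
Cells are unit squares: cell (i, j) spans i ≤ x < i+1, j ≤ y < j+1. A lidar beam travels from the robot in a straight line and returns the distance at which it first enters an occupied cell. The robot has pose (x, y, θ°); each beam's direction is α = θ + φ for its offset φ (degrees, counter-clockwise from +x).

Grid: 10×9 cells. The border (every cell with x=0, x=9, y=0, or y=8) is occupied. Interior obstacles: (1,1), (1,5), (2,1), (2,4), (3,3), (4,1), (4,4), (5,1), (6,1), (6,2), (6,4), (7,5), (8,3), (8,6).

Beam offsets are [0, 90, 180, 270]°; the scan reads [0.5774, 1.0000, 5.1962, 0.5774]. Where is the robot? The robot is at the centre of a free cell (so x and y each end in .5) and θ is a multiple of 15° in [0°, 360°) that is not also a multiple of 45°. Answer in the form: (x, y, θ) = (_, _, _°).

(x, y, θ) = (1.5, 7.5, 150°)

The pose lattice has 42·16 = 672 candidates. Test each by forward raycasting.
  (3.5, 5.5, 210°): beam 1 = 1.0000 ≠ 0.5774 ✗
  (8.5, 1.5, 120°): beam 1 = 3.0000 ≠ 0.5774 ✗
  (3.5, 5.5, 240°): beam 1 = 1.0000 ≠ 0.5774 ✗
  (3.5, 5.5, 75°): beam 1 = 2.5882 ≠ 0.5774 ✗
  …
  (1.5, 7.5, 150°): r_1=0.5774, r_2=1.0000, r_3=5.1962, r_4=0.5774 — all match ✓
Only this pose fits every beam.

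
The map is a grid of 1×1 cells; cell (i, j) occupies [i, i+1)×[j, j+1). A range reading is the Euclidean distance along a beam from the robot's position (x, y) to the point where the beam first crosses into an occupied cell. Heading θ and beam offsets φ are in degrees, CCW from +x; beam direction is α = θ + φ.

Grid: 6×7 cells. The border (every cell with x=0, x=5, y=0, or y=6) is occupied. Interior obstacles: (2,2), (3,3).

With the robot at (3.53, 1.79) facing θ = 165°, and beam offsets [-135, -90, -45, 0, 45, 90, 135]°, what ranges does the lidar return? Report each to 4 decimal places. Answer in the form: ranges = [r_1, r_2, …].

ranges = [1.6974, 1.2527, 1.0600, 0.8114, 1.5800, 0.8179, 0.9122]

beam 1: φ=-135°, α=30°
  dir = (cos 30°, sin 30°) = (0.8660, 0.5000); from cell (3,1)
  next x-line at t=0.5427, next y-line at t=0.4200; Δt_x=1.1547, Δt_y=2.0000
    y: enter (3,2) at t=0.4200
    x: enter (4,2) at t=0.5427
    x: enter (5,2) at t=1.6974 ← occupied
  → r_1 = 1.6974
beam 2: φ=-90°, α=75°
  dir = (cos 75°, sin 75°) = (0.2588, 0.9659); from cell (3,1)
  next x-line at t=1.8159, next y-line at t=0.2174; Δt_x=3.8637, Δt_y=1.0353
    y: enter (3,2) at t=0.2174
    y: enter (3,3) at t=1.2527 ← occupied
  → r_2 = 1.2527
beam 3: φ=-45°, α=120°
  dir = (cos 120°, sin 120°) = (-0.5000, 0.8660); from cell (3,1)
  next x-line at t=1.0600, next y-line at t=0.2425; Δt_x=2.0000, Δt_y=1.1547
    y: enter (3,2) at t=0.2425
    x: enter (2,2) at t=1.0600 ← occupied
  → r_3 = 1.0600
beam 4: φ=0°, α=165°
  dir = (cos 165°, sin 165°) = (-0.9659, 0.2588); from cell (3,1)
  next x-line at t=0.5487, next y-line at t=0.8114; Δt_x=1.0353, Δt_y=3.8637
    x: enter (2,1) at t=0.5487
    y: enter (2,2) at t=0.8114 ← occupied
  → r_4 = 0.8114
beam 5: φ=45°, α=210°
  dir = (cos 210°, sin 210°) = (-0.8660, -0.5000); from cell (3,1)
  next x-line at t=0.6120, next y-line at t=1.5800; Δt_x=1.1547, Δt_y=2.0000
    x: enter (2,1) at t=0.6120
    y: enter (2,0) at t=1.5800 ← occupied
  → r_5 = 1.5800
beam 6: φ=90°, α=255°
  dir = (cos 255°, sin 255°) = (-0.2588, -0.9659); from cell (3,1)
  next x-line at t=2.0478, next y-line at t=0.8179; Δt_x=3.8637, Δt_y=1.0353
    y: enter (3,0) at t=0.8179 ← occupied
  → r_6 = 0.8179
beam 7: φ=135°, α=300°
  dir = (cos 300°, sin 300°) = (0.5000, -0.8660); from cell (3,1)
  next x-line at t=0.9400, next y-line at t=0.9122; Δt_x=2.0000, Δt_y=1.1547
    y: enter (3,0) at t=0.9122 ← occupied
  → r_7 = 0.9122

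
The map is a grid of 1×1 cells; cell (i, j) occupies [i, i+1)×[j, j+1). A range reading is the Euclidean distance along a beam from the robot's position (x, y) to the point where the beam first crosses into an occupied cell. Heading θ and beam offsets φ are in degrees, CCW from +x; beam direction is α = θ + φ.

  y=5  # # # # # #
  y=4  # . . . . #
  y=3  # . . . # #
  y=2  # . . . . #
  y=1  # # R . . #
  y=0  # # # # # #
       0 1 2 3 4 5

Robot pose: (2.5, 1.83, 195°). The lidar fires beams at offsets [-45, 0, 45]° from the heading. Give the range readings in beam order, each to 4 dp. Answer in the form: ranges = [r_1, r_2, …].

ranges = [1.7321, 0.5176, 0.9584]

beam 1: φ=-45°, α=150°
  direction (-0.8660, 0.5000); cell (2,1); t to first gridline: x 0.5774, y 0.3400 (then +1.1547 / +2.0000)
    (2,2) via y @ 0.3400
    (1,2) via x @ 0.5774
    (0,2) via x @ 1.7321  # hit
  → r_1 = 1.7321
beam 2: φ=0°, α=195°
  direction (-0.9659, -0.2588); cell (2,1); t to first gridline: x 0.5176, y 3.2069 (then +1.0353 / +3.8637)
    (1,1) via x @ 0.5176  # hit
  → r_2 = 0.5176
beam 3: φ=45°, α=240°
  direction (-0.5000, -0.8660); cell (2,1); t to first gridline: x 1.0000, y 0.9584 (then +2.0000 / +1.1547)
    (2,0) via y @ 0.9584  # hit
  → r_3 = 0.9584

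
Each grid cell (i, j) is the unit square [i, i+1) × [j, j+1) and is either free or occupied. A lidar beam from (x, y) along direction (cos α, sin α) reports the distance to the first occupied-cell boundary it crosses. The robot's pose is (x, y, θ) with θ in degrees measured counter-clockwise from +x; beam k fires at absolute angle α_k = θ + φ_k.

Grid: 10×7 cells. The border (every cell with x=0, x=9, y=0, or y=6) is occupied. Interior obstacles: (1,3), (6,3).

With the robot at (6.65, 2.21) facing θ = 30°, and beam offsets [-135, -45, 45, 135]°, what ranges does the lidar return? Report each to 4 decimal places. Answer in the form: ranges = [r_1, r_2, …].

ranges = [1.2527, 2.4329, 0.8179, 4.8140]

beam 1: φ=-135°, α=255°
  d=(-0.2588,-0.9659)  start (6,2)  tX=2.5114 tY=0.2174  stride 1/|dx|=3.8637 1/|dy|=1.0353
    cross y-line → (6,1), t=0.2174
    cross y-line → (6,0), t=1.2527 (wall)
  → r_1 = 1.2527
beam 2: φ=-45°, α=345°
  d=(0.9659,-0.2588)  start (6,2)  tX=0.3623 tY=0.8114  stride 1/|dx|=1.0353 1/|dy|=3.8637
    cross x-line → (7,2), t=0.3623
    cross y-line → (7,1), t=0.8114
    cross x-line → (8,1), t=1.3976
    cross x-line → (9,1), t=2.4329 (wall)
  → r_2 = 2.4329
beam 3: φ=45°, α=75°
  d=(0.2588,0.9659)  start (6,2)  tX=1.3523 tY=0.8179  stride 1/|dx|=3.8637 1/|dy|=1.0353
    cross y-line → (6,3), t=0.8179 (wall)
  → r_3 = 0.8179
beam 4: φ=135°, α=165°
  d=(-0.9659,0.2588)  start (6,2)  tX=0.6729 tY=3.0523  stride 1/|dx|=1.0353 1/|dy|=3.8637
    cross x-line → (5,2), t=0.6729
    cross x-line → (4,2), t=1.7082
    cross x-line → (3,2), t=2.7435
    cross y-line → (3,3), t=3.0523
    cross x-line → (2,3), t=3.7788
    cross x-line → (1,3), t=4.8140 (wall)
  → r_4 = 4.8140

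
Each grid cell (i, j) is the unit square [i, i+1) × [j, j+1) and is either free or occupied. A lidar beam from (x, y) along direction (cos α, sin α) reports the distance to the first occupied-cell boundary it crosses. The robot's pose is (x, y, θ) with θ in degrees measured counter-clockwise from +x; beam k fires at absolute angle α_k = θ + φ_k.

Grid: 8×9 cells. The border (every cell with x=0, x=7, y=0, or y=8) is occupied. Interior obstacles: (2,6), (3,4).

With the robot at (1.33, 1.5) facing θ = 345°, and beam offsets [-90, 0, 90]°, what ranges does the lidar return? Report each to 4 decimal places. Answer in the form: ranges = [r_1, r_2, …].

ranges = [0.5176, 1.9319, 4.6587]

beam 1: φ=-90°, α=255°
  cosα=-0.2588 sinα=-0.9659 | (1,1) | tMaxX 1.2750 tMaxY 0.5176 | tΔX 3.8637 tΔY 1.0353
    t=0.5176 [y] (1,0) — stop
  → r_1 = 0.5176
beam 2: φ=0°, α=345°
  cosα=0.9659 sinα=-0.2588 | (1,1) | tMaxX 0.6936 tMaxY 1.9319 | tΔX 1.0353 tΔY 3.8637
    t=0.6936 [x] (2,1)
    t=1.7289 [x] (3,1)
    t=1.9319 [y] (3,0) — stop
  → r_2 = 1.9319
beam 3: φ=90°, α=75°
  cosα=0.2588 sinα=0.9659 | (1,1) | tMaxX 2.5887 tMaxY 0.5176 | tΔX 3.8637 tΔY 1.0353
    t=0.5176 [y] (1,2)
    t=1.5529 [y] (1,3)
    t=2.5882 [y] (1,4)
    t=2.5887 [x] (2,4)
    t=3.6235 [y] (2,5)
    t=4.6587 [y] (2,6) — stop
  → r_3 = 4.6587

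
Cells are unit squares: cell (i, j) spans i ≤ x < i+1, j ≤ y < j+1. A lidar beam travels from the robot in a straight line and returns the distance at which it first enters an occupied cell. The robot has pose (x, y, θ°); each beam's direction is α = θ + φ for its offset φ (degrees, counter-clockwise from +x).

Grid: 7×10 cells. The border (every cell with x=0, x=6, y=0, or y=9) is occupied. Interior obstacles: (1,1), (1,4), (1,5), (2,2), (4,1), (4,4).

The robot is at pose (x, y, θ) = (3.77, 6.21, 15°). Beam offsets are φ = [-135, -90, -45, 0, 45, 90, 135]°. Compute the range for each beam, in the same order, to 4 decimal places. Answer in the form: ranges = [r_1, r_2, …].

beam 1: φ=-135°, α=240°
  cosα=-0.5000 sinα=-0.8660 | (3,6) | tMaxX 1.5400 tMaxY 0.2425 | tΔX 2.0000 tΔY 1.1547
    t=0.2425 [y] (3,5)
    t=1.3972 [y] (3,4)
    t=1.5400 [x] (2,4)
    t=2.5519 [y] (2,3)
    t=3.5400 [x] (1,3)
    t=3.7066 [y] (1,2)
    t=4.8613 [y] (1,1) — stop
  → r_1 = 4.8613
beam 2: φ=-90°, α=285°
  cosα=0.2588 sinα=-0.9659 | (3,6) | tMaxX 0.8887 tMaxY 0.2174 | tΔX 3.8637 tΔY 1.0353
    t=0.2174 [y] (3,5)
    t=0.8887 [x] (4,5)
    t=1.2527 [y] (4,4) — stop
  → r_2 = 1.2527
beam 3: φ=-45°, α=330°
  cosα=0.8660 sinα=-0.5000 | (3,6) | tMaxX 0.2656 tMaxY 0.4200 | tΔX 1.1547 tΔY 2.0000
    t=0.2656 [x] (4,6)
    t=0.4200 [y] (4,5)
    t=1.4203 [x] (5,5)
    t=2.4200 [y] (5,4)
    t=2.5750 [x] (6,4) — stop
  → r_3 = 2.5750
beam 4: φ=0°, α=15°
  cosα=0.9659 sinα=0.2588 | (3,6) | tMaxX 0.2381 tMaxY 3.0523 | tΔX 1.0353 tΔY 3.8637
    t=0.2381 [x] (4,6)
    t=1.2734 [x] (5,6)
    t=2.3087 [x] (6,6) — stop
  → r_4 = 2.3087
beam 5: φ=45°, α=60°
  cosα=0.5000 sinα=0.8660 | (3,6) | tMaxX 0.4600 tMaxY 0.9122 | tΔX 2.0000 tΔY 1.1547
    t=0.4600 [x] (4,6)
    t=0.9122 [y] (4,7)
    t=2.0669 [y] (4,8)
    t=2.4600 [x] (5,8)
    t=3.2216 [y] (5,9) — stop
  → r_5 = 3.2216
beam 6: φ=90°, α=105°
  cosα=-0.2588 sinα=0.9659 | (3,6) | tMaxX 2.9751 tMaxY 0.8179 | tΔX 3.8637 tΔY 1.0353
    t=0.8179 [y] (3,7)
    t=1.8531 [y] (3,8)
    t=2.8884 [y] (3,9) — stop
  → r_6 = 2.8884
beam 7: φ=135°, α=150°
  cosα=-0.8660 sinα=0.5000 | (3,6) | tMaxX 0.8891 tMaxY 1.5800 | tΔX 1.1547 tΔY 2.0000
    t=0.8891 [x] (2,6)
    t=1.5800 [y] (2,7)
    t=2.0438 [x] (1,7)
    t=3.1985 [x] (0,7) — stop
  → r_7 = 3.1985

ranges = [4.8613, 1.2527, 2.5750, 2.3087, 3.2216, 2.8884, 3.1985]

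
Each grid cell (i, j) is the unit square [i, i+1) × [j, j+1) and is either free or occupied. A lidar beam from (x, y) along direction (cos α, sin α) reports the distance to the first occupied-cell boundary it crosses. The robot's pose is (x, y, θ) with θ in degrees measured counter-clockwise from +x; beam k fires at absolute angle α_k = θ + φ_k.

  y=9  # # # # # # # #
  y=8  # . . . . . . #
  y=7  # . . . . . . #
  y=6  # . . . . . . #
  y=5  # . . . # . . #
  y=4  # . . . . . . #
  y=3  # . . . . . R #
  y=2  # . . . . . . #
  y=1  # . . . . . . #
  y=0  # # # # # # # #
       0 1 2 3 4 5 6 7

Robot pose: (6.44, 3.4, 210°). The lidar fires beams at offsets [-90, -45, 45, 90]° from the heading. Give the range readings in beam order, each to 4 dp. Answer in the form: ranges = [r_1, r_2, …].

ranges = [2.8800, 5.6319, 2.4847, 1.1200]

beam 1: φ=-90°, α=120°
  d=(-0.5000,0.8660)  start (6,3)  tX=0.8800 tY=0.6928  stride 1/|dx|=2.0000 1/|dy|=1.1547
    cross y-line → (6,4), t=0.6928
    cross x-line → (5,4), t=0.8800
    cross y-line → (5,5), t=1.8475
    cross x-line → (4,5), t=2.8800 (wall)
  → r_1 = 2.8800
beam 2: φ=-45°, α=165°
  d=(-0.9659,0.2588)  start (6,3)  tX=0.4555 tY=2.3182  stride 1/|dx|=1.0353 1/|dy|=3.8637
    cross x-line → (5,3), t=0.4555
    cross x-line → (4,3), t=1.4908
    cross y-line → (4,4), t=2.3182
    cross x-line → (3,4), t=2.5261
    cross x-line → (2,4), t=3.5614
    cross x-line → (1,4), t=4.5966
    cross x-line → (0,4), t=5.6319 (wall)
  → r_2 = 5.6319
beam 3: φ=45°, α=255°
  d=(-0.2588,-0.9659)  start (6,3)  tX=1.7000 tY=0.4141  stride 1/|dx|=3.8637 1/|dy|=1.0353
    cross y-line → (6,2), t=0.4141
    cross y-line → (6,1), t=1.4494
    cross x-line → (5,1), t=1.7000
    cross y-line → (5,0), t=2.4847 (wall)
  → r_3 = 2.4847
beam 4: φ=90°, α=300°
  d=(0.5000,-0.8660)  start (6,3)  tX=1.1200 tY=0.4619  stride 1/|dx|=2.0000 1/|dy|=1.1547
    cross y-line → (6,2), t=0.4619
    cross x-line → (7,2), t=1.1200 (wall)
  → r_4 = 1.1200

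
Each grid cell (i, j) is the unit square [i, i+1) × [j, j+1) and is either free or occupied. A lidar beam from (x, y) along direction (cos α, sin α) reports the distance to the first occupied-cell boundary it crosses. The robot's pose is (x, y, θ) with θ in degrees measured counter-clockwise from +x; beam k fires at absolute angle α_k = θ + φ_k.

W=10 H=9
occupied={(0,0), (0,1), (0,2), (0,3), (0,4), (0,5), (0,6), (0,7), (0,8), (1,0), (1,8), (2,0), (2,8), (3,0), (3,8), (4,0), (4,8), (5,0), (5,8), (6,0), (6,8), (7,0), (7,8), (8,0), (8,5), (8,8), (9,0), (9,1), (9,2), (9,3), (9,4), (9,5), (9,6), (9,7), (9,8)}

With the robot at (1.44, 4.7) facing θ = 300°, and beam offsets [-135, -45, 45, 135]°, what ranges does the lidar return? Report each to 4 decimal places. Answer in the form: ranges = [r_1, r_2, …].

beam 1: φ=-135°, α=165°
  direction (-0.9659, 0.2588); cell (1,4); t to first gridline: x 0.4555, y 1.1591 (then +1.0353 / +3.8637)
    (0,4) via x @ 0.4555  # hit
  → r_1 = 0.4555
beam 2: φ=-45°, α=255°
  direction (-0.2588, -0.9659); cell (1,4); t to first gridline: x 1.7000, y 0.7247 (then +3.8637 / +1.0353)
    (1,3) via y @ 0.7247
    (0,3) via x @ 1.7000  # hit
  → r_2 = 1.7000
beam 3: φ=45°, α=345°
  direction (0.9659, -0.2588); cell (1,4); t to first gridline: x 0.5798, y 2.7046 (then +1.0353 / +3.8637)
    (2,4) via x @ 0.5798
    (3,4) via x @ 1.6150
    (4,4) via x @ 2.6503
    (4,3) via y @ 2.7046
    (5,3) via x @ 3.6856
    (6,3) via x @ 4.7209
    (7,3) via x @ 5.7561
    (7,2) via y @ 6.5683
    (8,2) via x @ 6.7914
    (9,2) via x @ 7.8267  # hit
  → r_3 = 7.8267
beam 4: φ=135°, α=75°
  direction (0.2588, 0.9659); cell (1,4); t to first gridline: x 2.1637, y 0.3106 (then +3.8637 / +1.0353)
    (1,5) via y @ 0.3106
    (1,6) via y @ 1.3459
    (2,6) via x @ 2.1637
    (2,7) via y @ 2.3811
    (2,8) via y @ 3.4164  # hit
  → r_4 = 3.4164

ranges = [0.4555, 1.7000, 7.8267, 3.4164]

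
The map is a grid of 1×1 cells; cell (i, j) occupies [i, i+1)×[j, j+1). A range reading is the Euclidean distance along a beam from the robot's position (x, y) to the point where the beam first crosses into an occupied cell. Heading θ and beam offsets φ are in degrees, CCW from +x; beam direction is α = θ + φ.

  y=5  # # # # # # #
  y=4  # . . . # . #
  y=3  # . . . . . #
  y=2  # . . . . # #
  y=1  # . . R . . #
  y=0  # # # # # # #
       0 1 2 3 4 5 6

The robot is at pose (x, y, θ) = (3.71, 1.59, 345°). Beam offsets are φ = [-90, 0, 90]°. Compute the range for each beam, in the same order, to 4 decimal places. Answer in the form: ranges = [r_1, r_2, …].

beam 1: φ=-90°, α=255°
  dir = (cos 255°, sin 255°) = (-0.2588, -0.9659); from cell (3,1)
  next x-line at t=2.7432, next y-line at t=0.6108; Δt_x=3.8637, Δt_y=1.0353
    y: enter (3,0) at t=0.6108 ← occupied
  → r_1 = 0.6108
beam 2: φ=0°, α=345°
  dir = (cos 345°, sin 345°) = (0.9659, -0.2588); from cell (3,1)
  next x-line at t=0.3002, next y-line at t=2.2796; Δt_x=1.0353, Δt_y=3.8637
    x: enter (4,1) at t=0.3002
    x: enter (5,1) at t=1.3355
    y: enter (5,0) at t=2.2796 ← occupied
  → r_2 = 2.2796
beam 3: φ=90°, α=75°
  dir = (cos 75°, sin 75°) = (0.2588, 0.9659); from cell (3,1)
  next x-line at t=1.1205, next y-line at t=0.4245; Δt_x=3.8637, Δt_y=1.0353
    y: enter (3,2) at t=0.4245
    x: enter (4,2) at t=1.1205
    y: enter (4,3) at t=1.4597
    y: enter (4,4) at t=2.4950 ← occupied
  → r_3 = 2.4950

ranges = [0.6108, 2.2796, 2.4950]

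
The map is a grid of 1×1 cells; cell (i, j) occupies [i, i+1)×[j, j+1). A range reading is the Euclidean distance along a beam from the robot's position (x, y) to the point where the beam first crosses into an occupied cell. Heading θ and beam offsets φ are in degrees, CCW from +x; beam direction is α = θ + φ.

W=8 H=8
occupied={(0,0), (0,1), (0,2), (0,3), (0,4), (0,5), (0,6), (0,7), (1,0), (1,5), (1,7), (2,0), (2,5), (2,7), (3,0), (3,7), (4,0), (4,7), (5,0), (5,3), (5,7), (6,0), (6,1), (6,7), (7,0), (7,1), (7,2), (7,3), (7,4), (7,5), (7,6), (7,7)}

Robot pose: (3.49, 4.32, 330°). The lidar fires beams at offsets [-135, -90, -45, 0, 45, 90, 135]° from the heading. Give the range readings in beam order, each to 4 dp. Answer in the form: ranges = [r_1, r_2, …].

beam 1: φ=-135°, α=195°
  d=(-0.9659,-0.2588)  start (3,4)  tX=0.5073 tY=1.2364  stride 1/|dx|=1.0353 1/|dy|=3.8637
    cross x-line → (2,4), t=0.5073
    cross y-line → (2,3), t=1.2364
    cross x-line → (1,3), t=1.5426
    cross x-line → (0,3), t=2.5778 (wall)
  → r_1 = 2.5778
beam 2: φ=-90°, α=240°
  d=(-0.5000,-0.8660)  start (3,4)  tX=0.9800 tY=0.3695  stride 1/|dx|=2.0000 1/|dy|=1.1547
    cross y-line → (3,3), t=0.3695
    cross x-line → (2,3), t=0.9800
    cross y-line → (2,2), t=1.5242
    cross y-line → (2,1), t=2.6789
    cross x-line → (1,1), t=2.9800
    cross y-line → (1,0), t=3.8336 (wall)
  → r_2 = 3.8336
beam 3: φ=-45°, α=285°
  d=(0.2588,-0.9659)  start (3,4)  tX=1.9705 tY=0.3313  stride 1/|dx|=3.8637 1/|dy|=1.0353
    cross y-line → (3,3), t=0.3313
    cross y-line → (3,2), t=1.3666
    cross x-line → (4,2), t=1.9705
    cross y-line → (4,1), t=2.4018
    cross y-line → (4,0), t=3.4371 (wall)
  → r_3 = 3.4371
beam 4: φ=0°, α=330°
  d=(0.8660,-0.5000)  start (3,4)  tX=0.5889 tY=0.6400  stride 1/|dx|=1.1547 1/|dy|=2.0000
    cross x-line → (4,4), t=0.5889
    cross y-line → (4,3), t=0.6400
    cross x-line → (5,3), t=1.7436 (wall)
  → r_4 = 1.7436
beam 5: φ=45°, α=15°
  d=(0.9659,0.2588)  start (3,4)  tX=0.5280 tY=2.6273  stride 1/|dx|=1.0353 1/|dy|=3.8637
    cross x-line → (4,4), t=0.5280
    cross x-line → (5,4), t=1.5633
    cross x-line → (6,4), t=2.5985
    cross y-line → (6,5), t=2.6273
    cross x-line → (7,5), t=3.6338 (wall)
  → r_5 = 3.6338
beam 6: φ=90°, α=60°
  d=(0.5000,0.8660)  start (3,4)  tX=1.0200 tY=0.7852  stride 1/|dx|=2.0000 1/|dy|=1.1547
    cross y-line → (3,5), t=0.7852
    cross x-line → (4,5), t=1.0200
    cross y-line → (4,6), t=1.9399
    cross x-line → (5,6), t=3.0200
    cross y-line → (5,7), t=3.0946 (wall)
  → r_6 = 3.0946
beam 7: φ=135°, α=105°
  d=(-0.2588,0.9659)  start (3,4)  tX=1.8932 tY=0.7040  stride 1/|dx|=3.8637 1/|dy|=1.0353
    cross y-line → (3,5), t=0.7040
    cross y-line → (3,6), t=1.7393
    cross x-line → (2,6), t=1.8932
    cross y-line → (2,7), t=2.7745 (wall)
  → r_7 = 2.7745

ranges = [2.5778, 3.8336, 3.4371, 1.7436, 3.6338, 3.0946, 2.7745]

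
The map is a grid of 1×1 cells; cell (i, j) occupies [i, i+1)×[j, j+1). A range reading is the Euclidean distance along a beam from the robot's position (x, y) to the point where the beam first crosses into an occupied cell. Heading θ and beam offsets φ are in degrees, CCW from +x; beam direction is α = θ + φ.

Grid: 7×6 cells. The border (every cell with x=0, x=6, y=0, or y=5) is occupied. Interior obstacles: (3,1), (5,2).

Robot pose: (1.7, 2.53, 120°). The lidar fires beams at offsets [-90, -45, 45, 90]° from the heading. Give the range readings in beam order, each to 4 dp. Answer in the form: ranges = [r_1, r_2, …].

beam 1: φ=-90°, α=30°
  d=(0.8660,0.5000)  start (1,2)  tX=0.3464 tY=0.9400  stride 1/|dx|=1.1547 1/|dy|=2.0000
    cross x-line → (2,2), t=0.3464
    cross y-line → (2,3), t=0.9400
    cross x-line → (3,3), t=1.5011
    cross x-line → (4,3), t=2.6558
    cross y-line → (4,4), t=2.9400
    cross x-line → (5,4), t=3.8105
    cross y-line → (5,5), t=4.9400 (wall)
  → r_1 = 4.9400
beam 2: φ=-45°, α=75°
  d=(0.2588,0.9659)  start (1,2)  tX=1.1591 tY=0.4866  stride 1/|dx|=3.8637 1/|dy|=1.0353
    cross y-line → (1,3), t=0.4866
    cross x-line → (2,3), t=1.1591
    cross y-line → (2,4), t=1.5219
    cross y-line → (2,5), t=2.5571 (wall)
  → r_2 = 2.5571
beam 3: φ=45°, α=165°
  d=(-0.9659,0.2588)  start (1,2)  tX=0.7247 tY=1.8159  stride 1/|dx|=1.0353 1/|dy|=3.8637
    cross x-line → (0,2), t=0.7247 (wall)
  → r_3 = 0.7247
beam 4: φ=90°, α=210°
  d=(-0.8660,-0.5000)  start (1,2)  tX=0.8083 tY=1.0600  stride 1/|dx|=1.1547 1/|dy|=2.0000
    cross x-line → (0,2), t=0.8083 (wall)
  → r_4 = 0.8083

ranges = [4.9400, 2.5571, 0.7247, 0.8083]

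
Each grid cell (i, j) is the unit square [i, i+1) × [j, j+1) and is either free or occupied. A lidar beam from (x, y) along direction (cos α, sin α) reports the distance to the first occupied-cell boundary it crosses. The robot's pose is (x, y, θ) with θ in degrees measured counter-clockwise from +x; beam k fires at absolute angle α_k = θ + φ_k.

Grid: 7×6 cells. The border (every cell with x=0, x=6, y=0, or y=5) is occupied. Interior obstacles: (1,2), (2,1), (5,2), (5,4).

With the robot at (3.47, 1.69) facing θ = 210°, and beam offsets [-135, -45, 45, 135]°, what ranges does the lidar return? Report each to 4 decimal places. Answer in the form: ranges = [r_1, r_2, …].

ranges = [3.4268, 0.4866, 0.7143, 2.6192]

beam 1: φ=-135°, α=75°
  d=(0.2588,0.9659)  start (3,1)  tX=2.0478 tY=0.3209  stride 1/|dx|=3.8637 1/|dy|=1.0353
    cross y-line → (3,2), t=0.3209
    cross y-line → (3,3), t=1.3562
    cross x-line → (4,3), t=2.0478
    cross y-line → (4,4), t=2.3915
    cross y-line → (4,5), t=3.4268 (wall)
  → r_1 = 3.4268
beam 2: φ=-45°, α=165°
  d=(-0.9659,0.2588)  start (3,1)  tX=0.4866 tY=1.1977  stride 1/|dx|=1.0353 1/|dy|=3.8637
    cross x-line → (2,1), t=0.4866 (wall)
  → r_2 = 0.4866
beam 3: φ=45°, α=255°
  d=(-0.2588,-0.9659)  start (3,1)  tX=1.8159 tY=0.7143  stride 1/|dx|=3.8637 1/|dy|=1.0353
    cross y-line → (3,0), t=0.7143 (wall)
  → r_3 = 0.7143
beam 4: φ=135°, α=345°
  d=(0.9659,-0.2588)  start (3,1)  tX=0.5487 tY=2.6660  stride 1/|dx|=1.0353 1/|dy|=3.8637
    cross x-line → (4,1), t=0.5487
    cross x-line → (5,1), t=1.5840
    cross x-line → (6,1), t=2.6192 (wall)
  → r_4 = 2.6192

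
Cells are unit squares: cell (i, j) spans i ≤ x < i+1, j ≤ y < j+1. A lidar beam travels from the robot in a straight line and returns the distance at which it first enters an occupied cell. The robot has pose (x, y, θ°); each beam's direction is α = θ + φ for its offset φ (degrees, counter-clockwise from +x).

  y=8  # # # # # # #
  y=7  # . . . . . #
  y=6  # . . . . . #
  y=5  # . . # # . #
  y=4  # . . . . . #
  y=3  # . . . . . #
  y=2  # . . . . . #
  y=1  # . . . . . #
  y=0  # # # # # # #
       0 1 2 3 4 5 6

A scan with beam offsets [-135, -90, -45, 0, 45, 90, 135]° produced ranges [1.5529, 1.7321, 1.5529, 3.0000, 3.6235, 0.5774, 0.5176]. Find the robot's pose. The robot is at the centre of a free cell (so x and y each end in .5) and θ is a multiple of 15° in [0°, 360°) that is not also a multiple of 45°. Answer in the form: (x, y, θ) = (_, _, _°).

Candidates: 33 free-cell centres × 16 headings = 528 poses. Raycast each; keep the one whose scan matches to 4 dp.
  (3.5, 7.5, 255°): beam 1 = 0.5774 ≠ 1.5529 ✗
  (4.5, 6.5, 255°): beam 1 = 1.7321 ≠ 1.5529 ✗
  (3.5, 2.5, 255°): beam 1 = 5.0000 ≠ 1.5529 ✗
  …
  (4.5, 6.5, 150°): r_1=1.5529, r_2=1.7321, r_3=1.5529, r_4=3.0000, r_5=3.6235, r_6=0.5774, r_7=0.5176 — all match ✓
No second candidate reproduces the full scan.

(x, y, θ) = (4.5, 6.5, 150°)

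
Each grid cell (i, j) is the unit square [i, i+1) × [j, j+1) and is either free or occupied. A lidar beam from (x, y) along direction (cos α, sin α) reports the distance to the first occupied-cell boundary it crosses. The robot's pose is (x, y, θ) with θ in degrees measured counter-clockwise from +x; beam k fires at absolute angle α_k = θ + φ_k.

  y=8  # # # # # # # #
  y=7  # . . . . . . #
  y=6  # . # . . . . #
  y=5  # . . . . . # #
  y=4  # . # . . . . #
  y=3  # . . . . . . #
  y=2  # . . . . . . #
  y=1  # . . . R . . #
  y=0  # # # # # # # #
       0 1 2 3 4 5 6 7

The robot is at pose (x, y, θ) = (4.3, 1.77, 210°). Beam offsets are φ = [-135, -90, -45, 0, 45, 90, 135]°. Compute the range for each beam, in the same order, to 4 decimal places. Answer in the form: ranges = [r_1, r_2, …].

ranges = [6.4498, 2.6000, 3.4164, 1.5400, 0.7972, 0.8891, 2.7952]

beam 1: φ=-135°, α=75°
  dir = (cos 75°, sin 75°) = (0.2588, 0.9659); from cell (4,1)
  next x-line at t=2.7046, next y-line at t=0.2381; Δt_x=3.8637, Δt_y=1.0353
    y: enter (4,2) at t=0.2381
    y: enter (4,3) at t=1.2734
    y: enter (4,4) at t=2.3087
    x: enter (5,4) at t=2.7046
    y: enter (5,5) at t=3.3439
    y: enter (5,6) at t=4.3792
    y: enter (5,7) at t=5.4145
    y: enter (5,8) at t=6.4498 ← occupied
  → r_1 = 6.4498
beam 2: φ=-90°, α=120°
  dir = (cos 120°, sin 120°) = (-0.5000, 0.8660); from cell (4,1)
  next x-line at t=0.6000, next y-line at t=0.2656; Δt_x=2.0000, Δt_y=1.1547
    y: enter (4,2) at t=0.2656
    x: enter (3,2) at t=0.6000
    y: enter (3,3) at t=1.4203
    y: enter (3,4) at t=2.5750
    x: enter (2,4) at t=2.6000 ← occupied
  → r_2 = 2.6000
beam 3: φ=-45°, α=165°
  dir = (cos 165°, sin 165°) = (-0.9659, 0.2588); from cell (4,1)
  next x-line at t=0.3106, next y-line at t=0.8887; Δt_x=1.0353, Δt_y=3.8637
    x: enter (3,1) at t=0.3106
    y: enter (3,2) at t=0.8887
    x: enter (2,2) at t=1.3459
    x: enter (1,2) at t=2.3811
    x: enter (0,2) at t=3.4164 ← occupied
  → r_3 = 3.4164
beam 4: φ=0°, α=210°
  dir = (cos 210°, sin 210°) = (-0.8660, -0.5000); from cell (4,1)
  next x-line at t=0.3464, next y-line at t=1.5400; Δt_x=1.1547, Δt_y=2.0000
    x: enter (3,1) at t=0.3464
    x: enter (2,1) at t=1.5011
    y: enter (2,0) at t=1.5400 ← occupied
  → r_4 = 1.5400
beam 5: φ=45°, α=255°
  dir = (cos 255°, sin 255°) = (-0.2588, -0.9659); from cell (4,1)
  next x-line at t=1.1591, next y-line at t=0.7972; Δt_x=3.8637, Δt_y=1.0353
    y: enter (4,0) at t=0.7972 ← occupied
  → r_5 = 0.7972
beam 6: φ=90°, α=300°
  dir = (cos 300°, sin 300°) = (0.5000, -0.8660); from cell (4,1)
  next x-line at t=1.4000, next y-line at t=0.8891; Δt_x=2.0000, Δt_y=1.1547
    y: enter (4,0) at t=0.8891 ← occupied
  → r_6 = 0.8891
beam 7: φ=135°, α=345°
  dir = (cos 345°, sin 345°) = (0.9659, -0.2588); from cell (4,1)
  next x-line at t=0.7247, next y-line at t=2.9751; Δt_x=1.0353, Δt_y=3.8637
    x: enter (5,1) at t=0.7247
    x: enter (6,1) at t=1.7600
    x: enter (7,1) at t=2.7952 ← occupied
  → r_7 = 2.7952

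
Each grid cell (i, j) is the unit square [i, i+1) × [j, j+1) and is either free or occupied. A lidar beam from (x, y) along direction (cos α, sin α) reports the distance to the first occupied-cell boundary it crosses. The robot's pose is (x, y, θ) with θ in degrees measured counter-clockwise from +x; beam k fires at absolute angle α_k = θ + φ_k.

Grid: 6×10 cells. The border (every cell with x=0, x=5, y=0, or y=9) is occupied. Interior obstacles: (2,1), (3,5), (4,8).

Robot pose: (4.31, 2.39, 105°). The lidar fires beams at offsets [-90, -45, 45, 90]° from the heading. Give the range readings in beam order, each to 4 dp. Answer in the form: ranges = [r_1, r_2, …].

beam 1: φ=-90°, α=15°
  dir = (cos 15°, sin 15°) = (0.9659, 0.2588); from cell (4,2)
  next x-line at t=0.7143, next y-line at t=2.3569; Δt_x=1.0353, Δt_y=3.8637
    x: enter (5,2) at t=0.7143 ← occupied
  → r_1 = 0.7143
beam 2: φ=-45°, α=60°
  dir = (cos 60°, sin 60°) = (0.5000, 0.8660); from cell (4,2)
  next x-line at t=1.3800, next y-line at t=0.7044; Δt_x=2.0000, Δt_y=1.1547
    y: enter (4,3) at t=0.7044
    x: enter (5,3) at t=1.3800 ← occupied
  → r_2 = 1.3800
beam 3: φ=45°, α=150°
  dir = (cos 150°, sin 150°) = (-0.8660, 0.5000); from cell (4,2)
  next x-line at t=0.3580, next y-line at t=1.2200; Δt_x=1.1547, Δt_y=2.0000
    x: enter (3,2) at t=0.3580
    y: enter (3,3) at t=1.2200
    x: enter (2,3) at t=1.5127
    x: enter (1,3) at t=2.6674
    y: enter (1,4) at t=3.2200
    x: enter (0,4) at t=3.8221 ← occupied
  → r_3 = 3.8221
beam 4: φ=90°, α=195°
  dir = (cos 195°, sin 195°) = (-0.9659, -0.2588); from cell (4,2)
  next x-line at t=0.3209, next y-line at t=1.5068; Δt_x=1.0353, Δt_y=3.8637
    x: enter (3,2) at t=0.3209
    x: enter (2,2) at t=1.3562
    y: enter (2,1) at t=1.5068 ← occupied
  → r_4 = 1.5068

ranges = [0.7143, 1.3800, 3.8221, 1.5068]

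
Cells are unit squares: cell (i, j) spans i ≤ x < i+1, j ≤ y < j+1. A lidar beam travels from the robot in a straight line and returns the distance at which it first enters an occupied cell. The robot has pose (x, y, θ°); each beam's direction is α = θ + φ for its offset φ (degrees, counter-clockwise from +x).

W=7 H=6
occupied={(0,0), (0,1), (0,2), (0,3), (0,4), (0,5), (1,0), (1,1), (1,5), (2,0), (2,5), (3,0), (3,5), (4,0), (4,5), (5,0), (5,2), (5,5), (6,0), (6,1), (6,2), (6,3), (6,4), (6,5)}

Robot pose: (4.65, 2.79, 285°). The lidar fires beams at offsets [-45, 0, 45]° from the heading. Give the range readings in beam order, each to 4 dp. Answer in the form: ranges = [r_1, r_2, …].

ranges = [2.0669, 1.8531, 0.4041]

beam 1: φ=-45°, α=240°
  direction (-0.5000, -0.8660); cell (4,2); t to first gridline: x 1.3000, y 0.9122 (then +2.0000 / +1.1547)
    (4,1) via y @ 0.9122
    (3,1) via x @ 1.3000
    (3,0) via y @ 2.0669  # hit
  → r_1 = 2.0669
beam 2: φ=0°, α=285°
  direction (0.2588, -0.9659); cell (4,2); t to first gridline: x 1.3523, y 0.8179 (then +3.8637 / +1.0353)
    (4,1) via y @ 0.8179
    (5,1) via x @ 1.3523
    (5,0) via y @ 1.8531  # hit
  → r_2 = 1.8531
beam 3: φ=45°, α=330°
  direction (0.8660, -0.5000); cell (4,2); t to first gridline: x 0.4041, y 1.5800 (then +1.1547 / +2.0000)
    (5,2) via x @ 0.4041  # hit
  → r_3 = 0.4041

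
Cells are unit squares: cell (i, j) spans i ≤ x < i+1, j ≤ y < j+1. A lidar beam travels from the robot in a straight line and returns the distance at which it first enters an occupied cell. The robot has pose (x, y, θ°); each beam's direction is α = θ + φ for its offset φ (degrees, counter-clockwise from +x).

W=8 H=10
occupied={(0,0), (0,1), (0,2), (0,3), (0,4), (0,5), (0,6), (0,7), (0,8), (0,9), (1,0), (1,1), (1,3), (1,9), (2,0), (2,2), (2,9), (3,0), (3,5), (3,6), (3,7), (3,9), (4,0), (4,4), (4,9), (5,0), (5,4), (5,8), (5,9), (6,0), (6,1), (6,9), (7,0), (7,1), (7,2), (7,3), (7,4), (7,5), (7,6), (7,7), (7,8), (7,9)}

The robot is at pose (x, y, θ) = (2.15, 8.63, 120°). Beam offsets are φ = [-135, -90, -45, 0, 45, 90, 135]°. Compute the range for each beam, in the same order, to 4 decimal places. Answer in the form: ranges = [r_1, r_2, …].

ranges = [5.0211, 0.7400, 0.3831, 0.4272, 1.1906, 1.3279, 4.4433]

beam 1: φ=-135°, α=345°
  dir = (cos 345°, sin 345°) = (0.9659, -0.2588); from cell (2,8)
  next x-line at t=0.8800, next y-line at t=2.4341; Δt_x=1.0353, Δt_y=3.8637
    x: enter (3,8) at t=0.8800
    x: enter (4,8) at t=1.9153
    y: enter (4,7) at t=2.4341
    x: enter (5,7) at t=2.9505
    x: enter (6,7) at t=3.9858
    x: enter (7,7) at t=5.0211 ← occupied
  → r_1 = 5.0211
beam 2: φ=-90°, α=30°
  dir = (cos 30°, sin 30°) = (0.8660, 0.5000); from cell (2,8)
  next x-line at t=0.9815, next y-line at t=0.7400; Δt_x=1.1547, Δt_y=2.0000
    y: enter (2,9) at t=0.7400 ← occupied
  → r_2 = 0.7400
beam 3: φ=-45°, α=75°
  dir = (cos 75°, sin 75°) = (0.2588, 0.9659); from cell (2,8)
  next x-line at t=3.2841, next y-line at t=0.3831; Δt_x=3.8637, Δt_y=1.0353
    y: enter (2,9) at t=0.3831 ← occupied
  → r_3 = 0.3831
beam 4: φ=0°, α=120°
  dir = (cos 120°, sin 120°) = (-0.5000, 0.8660); from cell (2,8)
  next x-line at t=0.3000, next y-line at t=0.4272; Δt_x=2.0000, Δt_y=1.1547
    x: enter (1,8) at t=0.3000
    y: enter (1,9) at t=0.4272 ← occupied
  → r_4 = 0.4272
beam 5: φ=45°, α=165°
  dir = (cos 165°, sin 165°) = (-0.9659, 0.2588); from cell (2,8)
  next x-line at t=0.1553, next y-line at t=1.4296; Δt_x=1.0353, Δt_y=3.8637
    x: enter (1,8) at t=0.1553
    x: enter (0,8) at t=1.1906 ← occupied
  → r_5 = 1.1906
beam 6: φ=90°, α=210°
  dir = (cos 210°, sin 210°) = (-0.8660, -0.5000); from cell (2,8)
  next x-line at t=0.1732, next y-line at t=1.2600; Δt_x=1.1547, Δt_y=2.0000
    x: enter (1,8) at t=0.1732
    y: enter (1,7) at t=1.2600
    x: enter (0,7) at t=1.3279 ← occupied
  → r_6 = 1.3279
beam 7: φ=135°, α=255°
  dir = (cos 255°, sin 255°) = (-0.2588, -0.9659); from cell (2,8)
  next x-line at t=0.5796, next y-line at t=0.6522; Δt_x=3.8637, Δt_y=1.0353
    x: enter (1,8) at t=0.5796
    y: enter (1,7) at t=0.6522
    y: enter (1,6) at t=1.6875
    y: enter (1,5) at t=2.7228
    y: enter (1,4) at t=3.7581
    x: enter (0,4) at t=4.4433 ← occupied
  → r_7 = 4.4433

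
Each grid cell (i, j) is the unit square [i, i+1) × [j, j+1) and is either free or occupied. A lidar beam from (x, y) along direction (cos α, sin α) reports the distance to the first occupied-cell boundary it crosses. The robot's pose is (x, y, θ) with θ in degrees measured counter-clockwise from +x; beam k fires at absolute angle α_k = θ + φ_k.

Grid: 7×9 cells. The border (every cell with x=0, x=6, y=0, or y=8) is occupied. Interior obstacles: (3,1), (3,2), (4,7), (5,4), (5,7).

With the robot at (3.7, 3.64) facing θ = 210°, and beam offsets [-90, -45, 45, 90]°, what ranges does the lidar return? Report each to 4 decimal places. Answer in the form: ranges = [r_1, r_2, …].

ranges = [5.0345, 2.7952, 0.6626, 3.0484]

beam 1: φ=-90°, α=120°
  direction (-0.5000, 0.8660); cell (3,3); t to first gridline: x 1.4000, y 0.4157 (then +2.0000 / +1.1547)
    (3,4) via y @ 0.4157
    (2,4) via x @ 1.4000
    (2,5) via y @ 1.5704
    (2,6) via y @ 2.7251
    (1,6) via x @ 3.4000
    (1,7) via y @ 3.8798
    (1,8) via y @ 5.0345  # hit
  → r_1 = 5.0345
beam 2: φ=-45°, α=165°
  direction (-0.9659, 0.2588); cell (3,3); t to first gridline: x 0.7247, y 1.3909 (then +1.0353 / +3.8637)
    (2,3) via x @ 0.7247
    (2,4) via y @ 1.3909
    (1,4) via x @ 1.7600
    (0,4) via x @ 2.7952  # hit
  → r_2 = 2.7952
beam 3: φ=45°, α=255°
  direction (-0.2588, -0.9659); cell (3,3); t to first gridline: x 2.7046, y 0.6626 (then +3.8637 / +1.0353)
    (3,2) via y @ 0.6626  # hit
  → r_3 = 0.6626
beam 4: φ=90°, α=300°
  direction (0.5000, -0.8660); cell (3,3); t to first gridline: x 0.6000, y 0.7390 (then +2.0000 / +1.1547)
    (4,3) via x @ 0.6000
    (4,2) via y @ 0.7390
    (4,1) via y @ 1.8937
    (5,1) via x @ 2.6000
    (5,0) via y @ 3.0484  # hit
  → r_4 = 3.0484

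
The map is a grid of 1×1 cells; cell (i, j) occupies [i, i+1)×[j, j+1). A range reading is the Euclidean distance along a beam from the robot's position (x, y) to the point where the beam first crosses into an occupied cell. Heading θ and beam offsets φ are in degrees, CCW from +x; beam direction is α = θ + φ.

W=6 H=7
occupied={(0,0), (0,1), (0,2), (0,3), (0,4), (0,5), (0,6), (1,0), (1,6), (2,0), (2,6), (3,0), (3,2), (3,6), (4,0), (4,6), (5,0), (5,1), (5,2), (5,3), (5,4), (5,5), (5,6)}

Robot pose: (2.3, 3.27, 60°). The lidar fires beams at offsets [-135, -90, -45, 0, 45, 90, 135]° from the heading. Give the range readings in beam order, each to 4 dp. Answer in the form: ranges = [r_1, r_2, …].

ranges = [2.3501, 0.8083, 2.7952, 3.1523, 2.8263, 1.5011, 1.3459]

beam 1: φ=-135°, α=285°
  cosα=0.2588 sinα=-0.9659 | (2,3) | tMaxX 2.7046 tMaxY 0.2795 | tΔX 3.8637 tΔY 1.0353
    t=0.2795 [y] (2,2)
    t=1.3148 [y] (2,1)
    t=2.3501 [y] (2,0) — stop
  → r_1 = 2.3501
beam 2: φ=-90°, α=330°
  cosα=0.8660 sinα=-0.5000 | (2,3) | tMaxX 0.8083 tMaxY 0.5400 | tΔX 1.1547 tΔY 2.0000
    t=0.5400 [y] (2,2)
    t=0.8083 [x] (3,2) — stop
  → r_2 = 0.8083
beam 3: φ=-45°, α=15°
  cosα=0.9659 sinα=0.2588 | (2,3) | tMaxX 0.7247 tMaxY 2.8205 | tΔX 1.0353 tΔY 3.8637
    t=0.7247 [x] (3,3)
    t=1.7600 [x] (4,3)
    t=2.7952 [x] (5,3) — stop
  → r_3 = 2.7952
beam 4: φ=0°, α=60°
  cosα=0.5000 sinα=0.8660 | (2,3) | tMaxX 1.4000 tMaxY 0.8429 | tΔX 2.0000 tΔY 1.1547
    t=0.8429 [y] (2,4)
    t=1.4000 [x] (3,4)
    t=1.9976 [y] (3,5)
    t=3.1523 [y] (3,6) — stop
  → r_4 = 3.1523
beam 5: φ=45°, α=105°
  cosα=-0.2588 sinα=0.9659 | (2,3) | tMaxX 1.1591 tMaxY 0.7558 | tΔX 3.8637 tΔY 1.0353
    t=0.7558 [y] (2,4)
    t=1.1591 [x] (1,4)
    t=1.7910 [y] (1,5)
    t=2.8263 [y] (1,6) — stop
  → r_5 = 2.8263
beam 6: φ=90°, α=150°
  cosα=-0.8660 sinα=0.5000 | (2,3) | tMaxX 0.3464 tMaxY 1.4600 | tΔX 1.1547 tΔY 2.0000
    t=0.3464 [x] (1,3)
    t=1.4600 [y] (1,4)
    t=1.5011 [x] (0,4) — stop
  → r_6 = 1.5011
beam 7: φ=135°, α=195°
  cosα=-0.9659 sinα=-0.2588 | (2,3) | tMaxX 0.3106 tMaxY 1.0432 | tΔX 1.0353 tΔY 3.8637
    t=0.3106 [x] (1,3)
    t=1.0432 [y] (1,2)
    t=1.3459 [x] (0,2) — stop
  → r_7 = 1.3459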